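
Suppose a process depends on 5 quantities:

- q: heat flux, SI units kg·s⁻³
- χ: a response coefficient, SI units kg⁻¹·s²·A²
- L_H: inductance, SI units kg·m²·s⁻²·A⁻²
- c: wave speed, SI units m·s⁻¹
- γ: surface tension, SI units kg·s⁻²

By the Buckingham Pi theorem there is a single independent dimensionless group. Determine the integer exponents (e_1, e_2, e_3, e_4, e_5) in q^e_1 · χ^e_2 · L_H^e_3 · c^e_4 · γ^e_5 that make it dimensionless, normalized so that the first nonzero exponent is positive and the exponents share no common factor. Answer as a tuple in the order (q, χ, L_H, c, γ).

M: e_1·(1) + e_2·(-1) + e_3·(1) + e_4·(0) + e_5·(1) = 0
L: e_1·(0) + e_2·(0) + e_3·(2) + e_4·(1) + e_5·(0) = 0
T: e_1·(-3) + e_2·(2) + e_3·(-2) + e_4·(-1) + e_5·(-2) = 0
I: e_1·(0) + e_2·(2) + e_3·(-2) + e_4·(0) + e_5·(0) = 0
Solving this homogeneous linear system for the smallest-integer solution (first nonzero entry positive) gives (2, 1, 1, -2, -2).

(2, 1, 1, -2, -2)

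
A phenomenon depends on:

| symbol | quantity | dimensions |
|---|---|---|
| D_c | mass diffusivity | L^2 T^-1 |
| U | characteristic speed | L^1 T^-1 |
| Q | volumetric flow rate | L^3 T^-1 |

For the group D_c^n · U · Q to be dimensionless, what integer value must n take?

Balance the L exponent: (2)·n from D_c, plus (1) + (3) = 4 from the rest, must sum to zero.
2n + 4 = 0, so n = -2.

-2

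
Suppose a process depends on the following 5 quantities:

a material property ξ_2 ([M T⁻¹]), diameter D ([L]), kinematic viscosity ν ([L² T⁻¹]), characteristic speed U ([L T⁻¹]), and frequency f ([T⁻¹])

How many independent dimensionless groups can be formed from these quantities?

2

There are 5 variables and 3 base dimensions (M, L, T).
The dimension matrix has rank 3.
Independent dimensionless groups: 5 − 3 = 2.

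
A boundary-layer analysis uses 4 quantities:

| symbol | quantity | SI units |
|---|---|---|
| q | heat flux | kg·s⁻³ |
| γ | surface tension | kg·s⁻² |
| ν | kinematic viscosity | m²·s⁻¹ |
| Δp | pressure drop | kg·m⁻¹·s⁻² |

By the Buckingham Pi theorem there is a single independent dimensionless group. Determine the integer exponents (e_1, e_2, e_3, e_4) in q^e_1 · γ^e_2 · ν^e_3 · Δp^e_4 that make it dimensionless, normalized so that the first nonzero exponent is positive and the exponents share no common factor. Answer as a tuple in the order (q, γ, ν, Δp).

(1, 1, -1, -2)

M: e_1·(1) + e_2·(1) + e_3·(0) + e_4·(1) = 0
L: e_1·(0) + e_2·(0) + e_3·(2) + e_4·(-1) = 0
T: e_1·(-3) + e_2·(-2) + e_3·(-1) + e_4·(-2) = 0
Solving this homogeneous linear system for the smallest-integer solution (first nonzero entry positive) gives (1, 1, -1, -2).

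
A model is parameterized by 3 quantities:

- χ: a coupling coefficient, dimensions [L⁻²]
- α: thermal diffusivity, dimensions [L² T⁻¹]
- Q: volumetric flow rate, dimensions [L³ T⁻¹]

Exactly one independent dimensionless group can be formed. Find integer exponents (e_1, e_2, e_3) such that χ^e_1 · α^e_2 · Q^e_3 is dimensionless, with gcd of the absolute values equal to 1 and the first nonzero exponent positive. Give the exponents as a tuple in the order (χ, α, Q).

(1, -2, 2)

L: e_1·(-2) + e_2·(2) + e_3·(3) = 0
T: e_1·(0) + e_2·(-1) + e_3·(-1) = 0
Solving this homogeneous linear system for the smallest-integer solution (first nonzero entry positive) gives (1, -2, 2).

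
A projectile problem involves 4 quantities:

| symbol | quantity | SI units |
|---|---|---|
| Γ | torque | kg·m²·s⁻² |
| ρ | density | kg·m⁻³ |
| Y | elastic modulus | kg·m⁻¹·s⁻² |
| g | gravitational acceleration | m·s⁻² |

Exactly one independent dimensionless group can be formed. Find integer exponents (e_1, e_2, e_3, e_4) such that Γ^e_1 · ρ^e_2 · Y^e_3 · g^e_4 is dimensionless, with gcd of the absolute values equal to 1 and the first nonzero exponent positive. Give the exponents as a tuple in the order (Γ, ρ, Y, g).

M: e_1·(1) + e_2·(1) + e_3·(1) + e_4·(0) = 0
L: e_1·(2) + e_2·(-3) + e_3·(-1) + e_4·(1) = 0
T: e_1·(-2) + e_2·(0) + e_3·(-2) + e_4·(-2) = 0
Solving this homogeneous linear system for the smallest-integer solution (first nonzero entry positive) gives (1, 3, -4, 3).

(1, 3, -4, 3)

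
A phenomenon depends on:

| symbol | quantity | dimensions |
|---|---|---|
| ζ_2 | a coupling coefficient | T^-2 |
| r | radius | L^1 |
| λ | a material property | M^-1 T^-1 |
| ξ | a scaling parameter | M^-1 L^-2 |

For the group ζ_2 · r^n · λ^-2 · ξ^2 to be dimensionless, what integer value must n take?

4

Balance the L exponent: (1)·n from r, plus (0) − 2·(0) + 2·(-2) = -4 from the rest, must sum to zero.
n − 4 = 0, so n = 4.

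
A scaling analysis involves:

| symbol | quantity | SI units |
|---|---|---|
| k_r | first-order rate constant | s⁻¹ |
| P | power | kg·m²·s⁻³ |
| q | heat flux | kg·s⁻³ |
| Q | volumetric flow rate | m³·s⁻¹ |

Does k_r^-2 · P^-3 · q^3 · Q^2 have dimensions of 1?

Sum the exponent of each base dimension across the product:
  M: −2·[k_r]_M − 3·[P]_M + 3·[q]_M + 2·[Q]_M = −2·(0) − 3·(1) + 3·(1) + 2·(0) = 0
  L: −2·[k_r]_L − 3·[P]_L + 3·[q]_L + 2·[Q]_L = −2·(0) − 3·(2) + 3·(0) + 2·(3) = 0
  T: −2·[k_r]_T − 3·[P]_T + 3·[q]_T + 2·[Q]_T = −2·(-1) − 3·(-3) + 3·(-3) + 2·(-1) = 0
All base exponents vanish — dimensionless.

yes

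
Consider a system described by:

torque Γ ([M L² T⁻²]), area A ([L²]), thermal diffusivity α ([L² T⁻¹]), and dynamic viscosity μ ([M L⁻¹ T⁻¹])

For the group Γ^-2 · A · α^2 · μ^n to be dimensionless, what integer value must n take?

2

Balance the M exponent: (1)·n from μ, plus −2·(1) + (0) + 2·(0) = -2 from the rest, must sum to zero.
n − 2 = 0, so n = 2.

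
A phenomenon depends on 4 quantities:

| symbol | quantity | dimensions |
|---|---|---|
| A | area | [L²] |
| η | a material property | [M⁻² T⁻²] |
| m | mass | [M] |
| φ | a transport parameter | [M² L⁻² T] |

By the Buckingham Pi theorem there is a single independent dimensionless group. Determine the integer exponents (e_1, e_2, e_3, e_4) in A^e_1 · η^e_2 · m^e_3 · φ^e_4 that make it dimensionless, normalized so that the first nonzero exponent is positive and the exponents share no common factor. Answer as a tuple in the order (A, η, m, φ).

M: e_1·(0) + e_2·(-2) + e_3·(1) + e_4·(2) = 0
L: e_1·(2) + e_2·(0) + e_3·(0) + e_4·(-2) = 0
T: e_1·(0) + e_2·(-2) + e_3·(0) + e_4·(1) = 0
Solving this homogeneous linear system for the smallest-integer solution (first nonzero entry positive) gives (2, 1, -2, 2).

(2, 1, -2, 2)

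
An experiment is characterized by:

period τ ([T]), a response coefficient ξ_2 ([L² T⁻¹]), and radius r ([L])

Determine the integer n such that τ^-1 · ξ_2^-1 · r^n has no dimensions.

2

Balance the L exponent: (1)·n from r, plus −(0) − (2) = -2 from the rest, must sum to zero.
n − 2 = 0, so n = 2.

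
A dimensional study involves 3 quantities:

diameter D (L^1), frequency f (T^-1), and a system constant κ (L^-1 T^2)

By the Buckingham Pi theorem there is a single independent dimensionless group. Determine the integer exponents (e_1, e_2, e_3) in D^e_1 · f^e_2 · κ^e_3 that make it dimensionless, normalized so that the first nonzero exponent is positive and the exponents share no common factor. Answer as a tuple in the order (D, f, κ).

(1, 2, 1)

L: e_1·(1) + e_2·(0) + e_3·(-1) = 0
T: e_1·(0) + e_2·(-1) + e_3·(2) = 0
Solving this homogeneous linear system for the smallest-integer solution (first nonzero entry positive) gives (1, 2, 1).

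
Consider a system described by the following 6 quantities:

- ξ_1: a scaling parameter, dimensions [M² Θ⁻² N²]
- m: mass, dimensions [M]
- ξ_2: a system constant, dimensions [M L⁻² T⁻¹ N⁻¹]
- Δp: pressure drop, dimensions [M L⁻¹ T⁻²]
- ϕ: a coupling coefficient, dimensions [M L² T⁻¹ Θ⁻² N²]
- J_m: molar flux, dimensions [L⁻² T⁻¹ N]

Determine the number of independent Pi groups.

1

There are 6 variables and 5 base dimensions (M, L, T, Θ, N).
The dimension matrix has rank 5.
Independent dimensionless groups: 6 − 5 = 1.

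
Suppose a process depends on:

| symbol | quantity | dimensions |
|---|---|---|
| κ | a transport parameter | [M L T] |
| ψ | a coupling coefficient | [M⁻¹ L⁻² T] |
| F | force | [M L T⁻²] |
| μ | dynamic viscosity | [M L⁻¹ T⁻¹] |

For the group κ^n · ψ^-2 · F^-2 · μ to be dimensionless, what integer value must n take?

Balance the M exponent: (1)·n from κ, plus −2·(-1) − 2·(1) + (1) = 1 from the rest, must sum to zero.
n + 1 = 0, so n = -1.

-1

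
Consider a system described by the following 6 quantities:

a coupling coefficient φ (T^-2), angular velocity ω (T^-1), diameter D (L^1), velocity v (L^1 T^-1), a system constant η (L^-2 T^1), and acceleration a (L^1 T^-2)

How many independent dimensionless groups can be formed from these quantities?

There are 6 variables and 2 base dimensions (L, T).
The dimension matrix has rank 2.
Independent dimensionless groups: 6 − 2 = 4.

4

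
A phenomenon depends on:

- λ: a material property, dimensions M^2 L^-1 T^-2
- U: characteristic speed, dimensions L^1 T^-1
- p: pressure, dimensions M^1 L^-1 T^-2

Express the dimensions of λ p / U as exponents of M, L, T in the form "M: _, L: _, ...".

M: 3, L: -3, T: -3

Collect each base-dimension exponent across the product:
  M: (2) − (0) + (1) = 3
  L: (-1) − (1) + (-1) = -3
  T: (-2) − (-1) + (-2) = -3
So the dimensions are [M³ L⁻³ T⁻³].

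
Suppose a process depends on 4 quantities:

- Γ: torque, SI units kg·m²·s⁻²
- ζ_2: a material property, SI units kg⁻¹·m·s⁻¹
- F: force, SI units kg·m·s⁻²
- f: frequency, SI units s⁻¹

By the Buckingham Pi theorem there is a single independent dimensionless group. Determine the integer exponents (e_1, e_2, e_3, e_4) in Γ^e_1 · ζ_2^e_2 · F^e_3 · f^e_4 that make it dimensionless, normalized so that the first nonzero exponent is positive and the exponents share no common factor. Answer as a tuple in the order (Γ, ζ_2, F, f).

M: e_1·(1) + e_2·(-1) + e_3·(1) + e_4·(0) = 0
L: e_1·(2) + e_2·(1) + e_3·(1) + e_4·(0) = 0
T: e_1·(-2) + e_2·(-1) + e_3·(-2) + e_4·(-1) = 0
Solving this homogeneous linear system for the smallest-integer solution (first nonzero entry positive) gives (2, -1, -3, 3).

(2, -1, -3, 3)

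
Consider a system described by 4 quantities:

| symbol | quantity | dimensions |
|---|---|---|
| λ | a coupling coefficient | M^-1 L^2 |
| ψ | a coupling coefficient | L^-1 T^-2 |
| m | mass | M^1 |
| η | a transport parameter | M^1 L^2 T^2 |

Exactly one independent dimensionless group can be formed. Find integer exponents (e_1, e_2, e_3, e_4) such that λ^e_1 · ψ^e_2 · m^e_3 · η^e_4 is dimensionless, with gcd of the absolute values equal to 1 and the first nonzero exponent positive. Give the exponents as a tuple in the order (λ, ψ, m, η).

M: e_1·(-1) + e_2·(0) + e_3·(1) + e_4·(1) = 0
L: e_1·(2) + e_2·(-1) + e_3·(0) + e_4·(2) = 0
T: e_1·(0) + e_2·(-2) + e_3·(0) + e_4·(2) = 0
Solving this homogeneous linear system for the smallest-integer solution (first nonzero entry positive) gives (1, -2, 3, -2).

(1, -2, 3, -2)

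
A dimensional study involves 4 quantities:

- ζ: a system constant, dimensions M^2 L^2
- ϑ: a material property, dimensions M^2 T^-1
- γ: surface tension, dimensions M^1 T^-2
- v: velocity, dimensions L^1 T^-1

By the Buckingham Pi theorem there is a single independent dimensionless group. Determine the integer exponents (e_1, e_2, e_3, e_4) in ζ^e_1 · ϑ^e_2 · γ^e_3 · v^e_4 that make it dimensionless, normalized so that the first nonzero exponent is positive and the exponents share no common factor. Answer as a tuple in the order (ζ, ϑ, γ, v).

M: e_1·(2) + e_2·(2) + e_3·(1) + e_4·(0) = 0
L: e_1·(2) + e_2·(0) + e_3·(0) + e_4·(1) = 0
T: e_1·(0) + e_2·(-1) + e_3·(-2) + e_4·(-1) = 0
Solving this homogeneous linear system for the smallest-integer solution (first nonzero entry positive) gives (1, -2, 2, -2).

(1, -2, 2, -2)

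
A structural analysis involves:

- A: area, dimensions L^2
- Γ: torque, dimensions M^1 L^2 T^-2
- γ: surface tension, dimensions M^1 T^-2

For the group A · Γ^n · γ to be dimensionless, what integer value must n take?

Balance the M exponent: (1)·n from Γ, plus (0) + (1) = 1 from the rest, must sum to zero.
n + 1 = 0, so n = -1.

-1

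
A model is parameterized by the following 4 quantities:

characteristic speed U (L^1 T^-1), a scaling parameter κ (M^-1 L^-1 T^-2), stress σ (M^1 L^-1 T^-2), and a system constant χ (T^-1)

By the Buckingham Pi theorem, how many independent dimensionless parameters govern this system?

There are 4 variables and 3 base dimensions (M, L, T).
The dimension matrix has rank 3.
Independent dimensionless groups: 4 − 3 = 1.

1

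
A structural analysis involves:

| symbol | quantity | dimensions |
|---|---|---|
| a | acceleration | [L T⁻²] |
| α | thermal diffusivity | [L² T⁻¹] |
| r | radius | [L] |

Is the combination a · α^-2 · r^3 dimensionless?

yes

Sum the exponent of each base dimension across the product:
  L: [a]_L − 2·[α]_L + 3·[r]_L = (1) − 2·(2) + 3·(1) = 0
  T: [a]_T − 2·[α]_T + 3·[r]_T = (-2) − 2·(-1) + 3·(0) = 0
All base exponents vanish — dimensionless.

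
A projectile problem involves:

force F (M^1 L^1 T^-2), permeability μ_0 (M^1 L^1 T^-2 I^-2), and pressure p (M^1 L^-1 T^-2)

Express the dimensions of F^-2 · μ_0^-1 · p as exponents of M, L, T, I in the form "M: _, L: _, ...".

M: -2, L: -4, T: 4, I: 2

Collect each base-dimension exponent across the product:
  M: −2·(1) − (1) + (1) = -2
  L: −2·(1) − (1) + (-1) = -4
  T: −2·(-2) − (-2) + (-2) = 4
  I: −2·(0) − (-2) + (0) = 2
So the dimensions are [M⁻² L⁻⁴ T⁴ I²].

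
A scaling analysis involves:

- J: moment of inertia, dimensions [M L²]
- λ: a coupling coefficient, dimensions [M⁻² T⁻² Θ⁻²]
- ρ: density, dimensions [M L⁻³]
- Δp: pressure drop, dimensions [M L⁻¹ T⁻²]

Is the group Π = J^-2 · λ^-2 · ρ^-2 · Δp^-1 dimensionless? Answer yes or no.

no

Sum the exponent of each base dimension across the product:
  M: −2·[J]_M − 2·[λ]_M − 2·[ρ]_M − [Δp]_M = −2·(1) − 2·(-2) − 2·(1) − (1) = -1
  L: −2·[J]_L − 2·[λ]_L − 2·[ρ]_L − [Δp]_L = −2·(2) − 2·(0) − 2·(-3) − (-1) = 3
  T: −2·[J]_T − 2·[λ]_T − 2·[ρ]_T − [Δp]_T = −2·(0) − 2·(-2) − 2·(0) − (-2) = 6
  Θ: −2·[J]_Θ − 2·[λ]_Θ − 2·[ρ]_Θ − [Δp]_Θ = −2·(0) − 2·(-2) − 2·(0) − (0) = 4
Net dimensions [M⁻¹ L³ T⁶ Θ⁴] ≠ [1] — not dimensionless.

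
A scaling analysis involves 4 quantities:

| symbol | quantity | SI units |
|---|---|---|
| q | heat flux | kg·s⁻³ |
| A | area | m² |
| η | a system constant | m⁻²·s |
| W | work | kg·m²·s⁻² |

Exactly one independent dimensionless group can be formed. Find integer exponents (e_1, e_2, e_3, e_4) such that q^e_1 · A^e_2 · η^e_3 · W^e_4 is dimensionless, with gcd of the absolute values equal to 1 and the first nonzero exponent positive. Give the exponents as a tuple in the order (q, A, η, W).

M: e_1·(1) + e_2·(0) + e_3·(0) + e_4·(1) = 0
L: e_1·(0) + e_2·(2) + e_3·(-2) + e_4·(2) = 0
T: e_1·(-3) + e_2·(0) + e_3·(1) + e_4·(-2) = 0
Solving this homogeneous linear system for the smallest-integer solution (first nonzero entry positive) gives (1, 2, 1, -1).

(1, 2, 1, -1)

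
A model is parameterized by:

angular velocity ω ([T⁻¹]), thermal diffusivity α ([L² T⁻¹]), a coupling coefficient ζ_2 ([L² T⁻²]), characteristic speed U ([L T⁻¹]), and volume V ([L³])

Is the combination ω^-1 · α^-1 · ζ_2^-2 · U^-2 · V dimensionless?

no

Sum the exponent of each base dimension across the product:
  L: −[ω]_L − [α]_L − 2·[ζ_2]_L − 2·[U]_L + [V]_L = −(0) − (2) − 2·(2) − 2·(1) + (3) = -5
  T: −[ω]_T − [α]_T − 2·[ζ_2]_T − 2·[U]_T + [V]_T = −(-1) − (-1) − 2·(-2) − 2·(-1) + (0) = 8
Net dimensions [L⁻⁵ T⁸] ≠ [1] — not dimensionless.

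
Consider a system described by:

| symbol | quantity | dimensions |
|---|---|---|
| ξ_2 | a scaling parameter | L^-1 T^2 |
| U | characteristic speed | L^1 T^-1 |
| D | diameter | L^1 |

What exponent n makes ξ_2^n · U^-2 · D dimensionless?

Balance the L exponent: (-1)·n from ξ_2, plus −2·(1) + (1) = -1 from the rest, must sum to zero.
−n − 1 = 0, so n = -1.

-1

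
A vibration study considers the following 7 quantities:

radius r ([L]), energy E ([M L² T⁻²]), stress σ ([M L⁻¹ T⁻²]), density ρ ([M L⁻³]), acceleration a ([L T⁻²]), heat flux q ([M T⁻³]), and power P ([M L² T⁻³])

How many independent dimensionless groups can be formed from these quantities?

4

There are 7 variables and 3 base dimensions (M, L, T).
The dimension matrix has rank 3.
Independent dimensionless groups: 7 − 3 = 4.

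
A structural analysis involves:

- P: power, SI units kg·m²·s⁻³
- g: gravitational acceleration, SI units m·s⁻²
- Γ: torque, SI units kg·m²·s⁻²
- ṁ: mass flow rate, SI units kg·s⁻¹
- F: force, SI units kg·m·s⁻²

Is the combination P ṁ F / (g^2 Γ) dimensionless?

Sum the exponent of each base dimension across the product:
  M: [P]_M − 2·[g]_M − [Γ]_M + [ṁ]_M + [F]_M = (1) − 2·(0) − (1) + (1) + (1) = 2
  L: [P]_L − 2·[g]_L − [Γ]_L + [ṁ]_L + [F]_L = (2) − 2·(1) − (2) + (0) + (1) = -1
  T: [P]_T − 2·[g]_T − [Γ]_T + [ṁ]_T + [F]_T = (-3) − 2·(-2) − (-2) + (-1) + (-2) = 0
Net dimensions [M² L⁻¹] ≠ [1] — not dimensionless.

no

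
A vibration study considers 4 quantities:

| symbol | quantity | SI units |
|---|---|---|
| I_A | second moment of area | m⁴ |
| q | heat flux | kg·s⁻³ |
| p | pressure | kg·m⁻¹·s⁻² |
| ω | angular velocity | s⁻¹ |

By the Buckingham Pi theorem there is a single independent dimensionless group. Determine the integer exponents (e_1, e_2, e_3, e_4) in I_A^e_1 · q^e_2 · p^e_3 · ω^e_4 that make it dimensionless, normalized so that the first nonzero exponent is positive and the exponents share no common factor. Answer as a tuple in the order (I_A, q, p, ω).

M: e_1·(0) + e_2·(1) + e_3·(1) + e_4·(0) = 0
L: e_1·(4) + e_2·(0) + e_3·(-1) + e_4·(0) = 0
T: e_1·(0) + e_2·(-3) + e_3·(-2) + e_4·(-1) = 0
Solving this homogeneous linear system for the smallest-integer solution (first nonzero entry positive) gives (1, -4, 4, 4).

(1, -4, 4, 4)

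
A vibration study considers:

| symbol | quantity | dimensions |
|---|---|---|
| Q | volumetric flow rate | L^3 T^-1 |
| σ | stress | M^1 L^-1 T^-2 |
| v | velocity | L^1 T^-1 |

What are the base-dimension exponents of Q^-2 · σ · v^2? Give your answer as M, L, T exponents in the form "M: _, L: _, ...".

Collect each base-dimension exponent across the product:
  M: −2·(0) + (1) + 2·(0) = 1
  L: −2·(3) + (-1) + 2·(1) = -5
  T: −2·(-1) + (-2) + 2·(-1) = -2
So the dimensions are [M L⁻⁵ T⁻²].

M: 1, L: -5, T: -2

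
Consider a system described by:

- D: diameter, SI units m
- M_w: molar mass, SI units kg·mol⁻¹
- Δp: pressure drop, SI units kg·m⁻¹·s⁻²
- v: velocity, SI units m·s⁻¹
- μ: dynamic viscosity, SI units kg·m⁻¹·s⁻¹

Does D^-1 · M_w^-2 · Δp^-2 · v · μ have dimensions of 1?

Sum the exponent of each base dimension across the product:
  M: −[D]_M − 2·[M_w]_M − 2·[Δp]_M + [v]_M + [μ]_M = −(0) − 2·(1) − 2·(1) + (0) + (1) = -3
  L: −[D]_L − 2·[M_w]_L − 2·[Δp]_L + [v]_L + [μ]_L = −(1) − 2·(0) − 2·(-1) + (1) + (-1) = 1
  T: −[D]_T − 2·[M_w]_T − 2·[Δp]_T + [v]_T + [μ]_T = −(0) − 2·(0) − 2·(-2) + (-1) + (-1) = 2
  N: −[D]_N − 2·[M_w]_N − 2·[Δp]_N + [v]_N + [μ]_N = −(0) − 2·(-1) − 2·(0) + (0) + (0) = 2
Net dimensions [M⁻³ L T² N²] ≠ [1] — not dimensionless.

no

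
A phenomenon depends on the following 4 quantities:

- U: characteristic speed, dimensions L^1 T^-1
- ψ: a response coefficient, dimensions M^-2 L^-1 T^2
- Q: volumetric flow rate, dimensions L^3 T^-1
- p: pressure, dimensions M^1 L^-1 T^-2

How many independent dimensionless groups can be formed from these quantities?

There are 4 variables and 3 base dimensions (M, L, T).
The dimension matrix has rank 3.
Independent dimensionless groups: 4 − 3 = 1.

1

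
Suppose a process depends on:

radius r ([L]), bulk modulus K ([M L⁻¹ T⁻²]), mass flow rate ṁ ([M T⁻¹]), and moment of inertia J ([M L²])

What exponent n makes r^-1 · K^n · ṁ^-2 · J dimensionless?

Balance the M exponent: (1)·n from K, plus −(0) − 2·(1) + (1) = -1 from the rest, must sum to zero.
n − 1 = 0, so n = 1.

1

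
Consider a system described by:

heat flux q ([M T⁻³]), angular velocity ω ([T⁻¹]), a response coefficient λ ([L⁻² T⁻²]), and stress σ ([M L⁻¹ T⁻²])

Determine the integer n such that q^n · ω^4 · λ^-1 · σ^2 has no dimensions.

-2

Balance the M exponent: (1)·n from q, plus 4·(0) − (0) + 2·(1) = 2 from the rest, must sum to zero.
n + 2 = 0, so n = -2.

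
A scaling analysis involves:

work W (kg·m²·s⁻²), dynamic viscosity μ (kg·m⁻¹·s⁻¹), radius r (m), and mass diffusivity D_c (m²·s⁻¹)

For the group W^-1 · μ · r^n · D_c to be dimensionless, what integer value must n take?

Balance the L exponent: (1)·n from r, plus −(2) + (-1) + (2) = -1 from the rest, must sum to zero.
n − 1 = 0, so n = 1.

1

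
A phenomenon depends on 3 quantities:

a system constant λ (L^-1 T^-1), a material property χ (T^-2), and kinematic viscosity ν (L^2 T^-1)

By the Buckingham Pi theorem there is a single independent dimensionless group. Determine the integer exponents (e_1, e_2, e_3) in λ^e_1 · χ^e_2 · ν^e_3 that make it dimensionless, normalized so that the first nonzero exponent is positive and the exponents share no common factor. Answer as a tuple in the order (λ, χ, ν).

L: e_1·(-1) + e_2·(0) + e_3·(2) = 0
T: e_1·(-1) + e_2·(-2) + e_3·(-1) = 0
Solving this homogeneous linear system for the smallest-integer solution (first nonzero entry positive) gives (4, -3, 2).

(4, -3, 2)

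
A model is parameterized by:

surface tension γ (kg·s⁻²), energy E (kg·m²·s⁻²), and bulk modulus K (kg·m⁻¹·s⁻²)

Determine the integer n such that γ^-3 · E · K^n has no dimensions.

2

Balance the M exponent: (1)·n from K, plus −3·(1) + (1) = -2 from the rest, must sum to zero.
n − 2 = 0, so n = 2.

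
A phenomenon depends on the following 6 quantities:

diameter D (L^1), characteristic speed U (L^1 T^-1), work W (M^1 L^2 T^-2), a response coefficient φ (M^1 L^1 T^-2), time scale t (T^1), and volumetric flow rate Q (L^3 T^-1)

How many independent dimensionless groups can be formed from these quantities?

There are 6 variables and 3 base dimensions (M, L, T).
The dimension matrix has rank 3.
Independent dimensionless groups: 6 − 3 = 3.

3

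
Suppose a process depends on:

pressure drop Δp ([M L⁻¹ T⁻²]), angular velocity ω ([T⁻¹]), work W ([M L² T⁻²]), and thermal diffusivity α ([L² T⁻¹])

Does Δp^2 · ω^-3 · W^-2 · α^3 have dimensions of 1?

yes

Sum the exponent of each base dimension across the product:
  M: 2·[Δp]_M − 3·[ω]_M − 2·[W]_M + 3·[α]_M = 2·(1) − 3·(0) − 2·(1) + 3·(0) = 0
  L: 2·[Δp]_L − 3·[ω]_L − 2·[W]_L + 3·[α]_L = 2·(-1) − 3·(0) − 2·(2) + 3·(2) = 0
  T: 2·[Δp]_T − 3·[ω]_T − 2·[W]_T + 3·[α]_T = 2·(-2) − 3·(-1) − 2·(-2) + 3·(-1) = 0
All base exponents vanish — dimensionless.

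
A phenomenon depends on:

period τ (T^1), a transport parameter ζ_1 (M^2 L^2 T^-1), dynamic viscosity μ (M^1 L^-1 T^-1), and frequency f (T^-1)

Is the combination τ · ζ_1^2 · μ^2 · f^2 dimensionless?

Sum the exponent of each base dimension across the product:
  M: [τ]_M + 2·[ζ_1]_M + 2·[μ]_M + 2·[f]_M = (0) + 2·(2) + 2·(1) + 2·(0) = 6
  L: [τ]_L + 2·[ζ_1]_L + 2·[μ]_L + 2·[f]_L = (0) + 2·(2) + 2·(-1) + 2·(0) = 2
  T: [τ]_T + 2·[ζ_1]_T + 2·[μ]_T + 2·[f]_T = (1) + 2·(-1) + 2·(-1) + 2·(-1) = -5
Net dimensions [M⁶ L² T⁻⁵] ≠ [1] — not dimensionless.

no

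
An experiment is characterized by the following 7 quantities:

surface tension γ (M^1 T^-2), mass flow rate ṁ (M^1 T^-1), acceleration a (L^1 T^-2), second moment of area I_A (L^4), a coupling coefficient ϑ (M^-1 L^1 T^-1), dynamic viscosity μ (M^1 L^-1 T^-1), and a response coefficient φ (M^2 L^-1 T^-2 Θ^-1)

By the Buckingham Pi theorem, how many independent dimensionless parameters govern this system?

There are 7 variables and 4 base dimensions (M, L, T, Θ).
The dimension matrix has rank 4.
Independent dimensionless groups: 7 − 4 = 3.

3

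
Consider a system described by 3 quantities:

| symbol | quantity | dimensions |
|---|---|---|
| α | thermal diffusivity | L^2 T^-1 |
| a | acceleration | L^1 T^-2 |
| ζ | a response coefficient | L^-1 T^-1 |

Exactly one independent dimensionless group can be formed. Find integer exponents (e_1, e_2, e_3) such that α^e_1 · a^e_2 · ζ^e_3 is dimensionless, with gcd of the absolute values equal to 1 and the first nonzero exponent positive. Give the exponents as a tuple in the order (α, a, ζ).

L: e_1·(2) + e_2·(1) + e_3·(-1) = 0
T: e_1·(-1) + e_2·(-2) + e_3·(-1) = 0
Solving this homogeneous linear system for the smallest-integer solution (first nonzero entry positive) gives (1, -1, 1).

(1, -1, 1)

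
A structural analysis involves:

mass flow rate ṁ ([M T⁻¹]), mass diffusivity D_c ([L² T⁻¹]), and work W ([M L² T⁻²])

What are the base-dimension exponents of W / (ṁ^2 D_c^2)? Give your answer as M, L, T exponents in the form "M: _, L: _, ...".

M: -1, L: -2, T: 2

Collect each base-dimension exponent across the product:
  M: −2·(1) − 2·(0) + (1) = -1
  L: −2·(0) − 2·(2) + (2) = -2
  T: −2·(-1) − 2·(-1) + (-2) = 2
So the dimensions are [M⁻¹ L⁻² T²].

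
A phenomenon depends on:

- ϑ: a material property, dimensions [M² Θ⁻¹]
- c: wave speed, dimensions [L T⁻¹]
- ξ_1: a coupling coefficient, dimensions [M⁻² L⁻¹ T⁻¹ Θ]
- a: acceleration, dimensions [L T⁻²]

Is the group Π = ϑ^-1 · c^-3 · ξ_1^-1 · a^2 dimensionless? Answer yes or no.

Sum the exponent of each base dimension across the product:
  M: −[ϑ]_M − 3·[c]_M − [ξ_1]_M + 2·[a]_M = −(2) − 3·(0) − (-2) + 2·(0) = 0
  L: −[ϑ]_L − 3·[c]_L − [ξ_1]_L + 2·[a]_L = −(0) − 3·(1) − (-1) + 2·(1) = 0
  T: −[ϑ]_T − 3·[c]_T − [ξ_1]_T + 2·[a]_T = −(0) − 3·(-1) − (-1) + 2·(-2) = 0
  Θ: −[ϑ]_Θ − 3·[c]_Θ − [ξ_1]_Θ + 2·[a]_Θ = −(-1) − 3·(0) − (1) + 2·(0) = 0
All base exponents vanish — dimensionless.

yes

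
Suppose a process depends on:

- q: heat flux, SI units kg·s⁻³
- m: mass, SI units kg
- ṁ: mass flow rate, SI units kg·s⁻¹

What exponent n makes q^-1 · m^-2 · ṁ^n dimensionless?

Balance the M exponent: (1)·n from ṁ, plus −(1) − 2·(1) = -3 from the rest, must sum to zero.
n − 3 = 0, so n = 3.

3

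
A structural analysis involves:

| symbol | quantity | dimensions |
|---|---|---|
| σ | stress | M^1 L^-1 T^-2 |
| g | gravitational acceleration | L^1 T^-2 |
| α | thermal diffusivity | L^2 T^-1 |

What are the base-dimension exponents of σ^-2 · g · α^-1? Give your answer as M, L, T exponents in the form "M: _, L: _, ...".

M: -2, L: 1, T: 3

Collect each base-dimension exponent across the product:
  M: −2·(1) + (0) − (0) = -2
  L: −2·(-1) + (1) − (2) = 1
  T: −2·(-2) + (-2) − (-1) = 3
So the dimensions are [M⁻² L T³].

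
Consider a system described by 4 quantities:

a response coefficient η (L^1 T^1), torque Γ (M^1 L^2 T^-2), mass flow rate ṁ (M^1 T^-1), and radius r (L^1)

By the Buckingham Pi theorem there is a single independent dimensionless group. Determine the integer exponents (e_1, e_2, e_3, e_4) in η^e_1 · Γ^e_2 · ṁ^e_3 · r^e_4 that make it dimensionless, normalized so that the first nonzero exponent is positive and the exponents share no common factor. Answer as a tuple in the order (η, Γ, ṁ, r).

M: e_1·(0) + e_2·(1) + e_3·(1) + e_4·(0) = 0
L: e_1·(1) + e_2·(2) + e_3·(0) + e_4·(1) = 0
T: e_1·(1) + e_2·(-2) + e_3·(-1) + e_4·(0) = 0
Solving this homogeneous linear system for the smallest-integer solution (first nonzero entry positive) gives (1, 1, -1, -3).

(1, 1, -1, -3)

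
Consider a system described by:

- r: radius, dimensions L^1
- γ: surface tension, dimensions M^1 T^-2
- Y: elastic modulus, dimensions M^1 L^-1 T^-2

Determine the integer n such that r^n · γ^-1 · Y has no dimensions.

1

Balance the L exponent: (1)·n from r, plus −(0) + (-1) = -1 from the rest, must sum to zero.
n − 1 = 0, so n = 1.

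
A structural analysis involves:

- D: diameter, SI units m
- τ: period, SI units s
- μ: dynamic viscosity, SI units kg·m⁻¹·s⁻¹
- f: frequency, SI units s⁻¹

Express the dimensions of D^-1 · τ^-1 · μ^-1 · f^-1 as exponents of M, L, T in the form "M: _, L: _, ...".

M: -1, L: 0, T: 1

Collect each base-dimension exponent across the product:
  M: −(0) − (0) − (1) − (0) = -1
  L: −(1) − (0) − (-1) − (0) = 0
  T: −(0) − (1) − (-1) − (-1) = 1
So the dimensions are [M⁻¹ T].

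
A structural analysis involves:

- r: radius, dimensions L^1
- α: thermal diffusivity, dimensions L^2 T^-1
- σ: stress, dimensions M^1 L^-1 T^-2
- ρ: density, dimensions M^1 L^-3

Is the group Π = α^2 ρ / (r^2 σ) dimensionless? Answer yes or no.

yes

Sum the exponent of each base dimension across the product:
  M: −2·[r]_M + 2·[α]_M − [σ]_M + [ρ]_M = −2·(0) + 2·(0) − (1) + (1) = 0
  L: −2·[r]_L + 2·[α]_L − [σ]_L + [ρ]_L = −2·(1) + 2·(2) − (-1) + (-3) = 0
  T: −2·[r]_T + 2·[α]_T − [σ]_T + [ρ]_T = −2·(0) + 2·(-1) − (-2) + (0) = 0
All base exponents vanish — dimensionless.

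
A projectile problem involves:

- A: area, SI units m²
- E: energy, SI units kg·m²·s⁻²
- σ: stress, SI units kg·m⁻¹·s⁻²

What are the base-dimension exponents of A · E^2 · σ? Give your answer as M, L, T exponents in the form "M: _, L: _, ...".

M: 3, L: 5, T: -6

Collect each base-dimension exponent across the product:
  M: (0) + 2·(1) + (1) = 3
  L: (2) + 2·(2) + (-1) = 5
  T: (0) + 2·(-2) + (-2) = -6
So the dimensions are [M³ L⁵ T⁻⁶].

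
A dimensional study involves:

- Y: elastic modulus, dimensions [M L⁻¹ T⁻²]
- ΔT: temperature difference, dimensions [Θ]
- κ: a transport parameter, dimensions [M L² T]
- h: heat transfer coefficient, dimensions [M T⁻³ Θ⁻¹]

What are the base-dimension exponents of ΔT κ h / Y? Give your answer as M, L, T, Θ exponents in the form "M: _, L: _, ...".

M: 1, L: 3, T: 0, Θ: 0

Collect each base-dimension exponent across the product:
  M: −(1) + (0) + (1) + (1) = 1
  L: −(-1) + (0) + (2) + (0) = 3
  T: −(-2) + (0) + (1) + (-3) = 0
  Θ: −(0) + (1) + (0) + (-1) = 0
So the dimensions are [M L³].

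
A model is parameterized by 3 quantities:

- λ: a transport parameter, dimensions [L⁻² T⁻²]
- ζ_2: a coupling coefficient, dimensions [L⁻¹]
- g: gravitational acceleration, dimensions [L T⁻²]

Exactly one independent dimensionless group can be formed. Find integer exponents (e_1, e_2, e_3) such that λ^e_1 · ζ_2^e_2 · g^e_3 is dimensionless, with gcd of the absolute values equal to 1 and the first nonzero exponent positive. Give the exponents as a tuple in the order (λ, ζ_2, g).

L: e_1·(-2) + e_2·(-1) + e_3·(1) = 0
T: e_1·(-2) + e_2·(0) + e_3·(-2) = 0
Solving this homogeneous linear system for the smallest-integer solution (first nonzero entry positive) gives (1, -3, -1).

(1, -3, -1)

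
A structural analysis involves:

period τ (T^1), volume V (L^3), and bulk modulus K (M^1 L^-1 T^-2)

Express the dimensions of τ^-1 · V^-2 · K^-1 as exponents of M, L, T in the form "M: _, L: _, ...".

Collect each base-dimension exponent across the product:
  M: −(0) − 2·(0) − (1) = -1
  L: −(0) − 2·(3) − (-1) = -5
  T: −(1) − 2·(0) − (-2) = 1
So the dimensions are [M⁻¹ L⁻⁵ T].

M: -1, L: -5, T: 1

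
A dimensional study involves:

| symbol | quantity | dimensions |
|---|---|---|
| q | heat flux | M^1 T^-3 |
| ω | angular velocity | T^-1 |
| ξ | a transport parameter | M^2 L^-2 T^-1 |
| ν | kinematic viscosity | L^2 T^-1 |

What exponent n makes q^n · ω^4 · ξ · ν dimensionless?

-2

Balance the M exponent: (1)·n from q, plus 4·(0) + (2) + (0) = 2 from the rest, must sum to zero.
n + 2 = 0, so n = -2.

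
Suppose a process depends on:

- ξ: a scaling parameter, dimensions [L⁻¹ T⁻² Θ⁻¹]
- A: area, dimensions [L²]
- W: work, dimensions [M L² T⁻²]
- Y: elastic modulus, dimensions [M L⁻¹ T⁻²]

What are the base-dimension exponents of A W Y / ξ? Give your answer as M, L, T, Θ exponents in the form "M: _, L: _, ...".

M: 2, L: 4, T: -2, Θ: 1

Collect each base-dimension exponent across the product:
  M: −(0) + (0) + (1) + (1) = 2
  L: −(-1) + (2) + (2) + (-1) = 4
  T: −(-2) + (0) + (-2) + (-2) = -2
  Θ: −(-1) + (0) + (0) + (0) = 1
So the dimensions are [M² L⁴ T⁻² Θ].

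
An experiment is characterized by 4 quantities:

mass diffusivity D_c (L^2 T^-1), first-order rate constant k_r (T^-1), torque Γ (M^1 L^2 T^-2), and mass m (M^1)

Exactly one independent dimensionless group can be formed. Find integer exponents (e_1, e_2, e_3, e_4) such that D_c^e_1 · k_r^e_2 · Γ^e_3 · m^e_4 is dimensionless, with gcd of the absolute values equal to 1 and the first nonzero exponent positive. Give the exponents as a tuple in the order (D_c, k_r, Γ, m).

(1, 1, -1, 1)

M: e_1·(0) + e_2·(0) + e_3·(1) + e_4·(1) = 0
L: e_1·(2) + e_2·(0) + e_3·(2) + e_4·(0) = 0
T: e_1·(-1) + e_2·(-1) + e_3·(-2) + e_4·(0) = 0
Solving this homogeneous linear system for the smallest-integer solution (first nonzero entry positive) gives (1, 1, -1, 1).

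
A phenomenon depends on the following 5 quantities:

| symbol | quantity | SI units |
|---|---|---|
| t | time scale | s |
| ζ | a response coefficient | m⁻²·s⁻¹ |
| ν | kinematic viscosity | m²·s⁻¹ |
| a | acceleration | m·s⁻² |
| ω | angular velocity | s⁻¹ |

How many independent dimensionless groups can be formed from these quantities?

There are 5 variables and 2 base dimensions (L, T).
The dimension matrix has rank 2.
Independent dimensionless groups: 5 − 2 = 3.

3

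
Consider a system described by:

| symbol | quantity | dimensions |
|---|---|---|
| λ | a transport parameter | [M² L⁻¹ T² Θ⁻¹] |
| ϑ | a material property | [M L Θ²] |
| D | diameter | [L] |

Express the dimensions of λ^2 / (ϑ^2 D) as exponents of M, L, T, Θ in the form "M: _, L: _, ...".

Collect each base-dimension exponent across the product:
  M: 2·(2) − 2·(1) − (0) = 2
  L: 2·(-1) − 2·(1) − (1) = -5
  T: 2·(2) − 2·(0) − (0) = 4
  Θ: 2·(-1) − 2·(2) − (0) = -6
So the dimensions are [M² L⁻⁵ T⁴ Θ⁻⁶].

M: 2, L: -5, T: 4, Θ: -6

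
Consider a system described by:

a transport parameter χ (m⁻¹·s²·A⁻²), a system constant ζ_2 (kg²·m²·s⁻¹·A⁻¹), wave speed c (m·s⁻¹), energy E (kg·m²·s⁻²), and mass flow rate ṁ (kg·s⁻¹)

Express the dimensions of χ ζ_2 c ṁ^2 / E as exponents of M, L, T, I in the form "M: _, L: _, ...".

Collect each base-dimension exponent across the product:
  M: (0) + (2) + (0) − (1) + 2·(1) = 3
  L: (-1) + (2) + (1) − (2) + 2·(0) = 0
  T: (2) + (-1) + (-1) − (-2) + 2·(-1) = 0
  I: (-2) + (-1) + (0) − (0) + 2·(0) = -3
So the dimensions are [M³ I⁻³].

M: 3, L: 0, T: 0, I: -3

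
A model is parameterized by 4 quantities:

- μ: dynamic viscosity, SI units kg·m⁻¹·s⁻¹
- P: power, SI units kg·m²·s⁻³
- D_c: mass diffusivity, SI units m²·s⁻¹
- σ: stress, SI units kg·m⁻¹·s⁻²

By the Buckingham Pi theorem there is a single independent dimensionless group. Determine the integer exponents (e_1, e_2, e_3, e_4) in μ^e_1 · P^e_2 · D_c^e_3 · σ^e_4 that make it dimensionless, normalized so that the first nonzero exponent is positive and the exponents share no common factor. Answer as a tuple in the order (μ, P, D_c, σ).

M: e_1·(1) + e_2·(1) + e_3·(0) + e_4·(1) = 0
L: e_1·(-1) + e_2·(2) + e_3·(2) + e_4·(-1) = 0
T: e_1·(-1) + e_2·(-3) + e_3·(-1) + e_4·(-2) = 0
Solving this homogeneous linear system for the smallest-integer solution (first nonzero entry positive) gives (1, -2, 3, 1).

(1, -2, 3, 1)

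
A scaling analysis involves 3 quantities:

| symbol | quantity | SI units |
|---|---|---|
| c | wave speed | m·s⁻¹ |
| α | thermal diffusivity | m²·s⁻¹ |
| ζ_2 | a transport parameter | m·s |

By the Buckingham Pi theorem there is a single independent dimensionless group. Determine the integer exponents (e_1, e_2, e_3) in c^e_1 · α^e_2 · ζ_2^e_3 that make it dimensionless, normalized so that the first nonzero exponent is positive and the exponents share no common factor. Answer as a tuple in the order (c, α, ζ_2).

(3, -2, 1)

L: e_1·(1) + e_2·(2) + e_3·(1) = 0
T: e_1·(-1) + e_2·(-1) + e_3·(1) = 0
Solving this homogeneous linear system for the smallest-integer solution (first nonzero entry positive) gives (3, -2, 1).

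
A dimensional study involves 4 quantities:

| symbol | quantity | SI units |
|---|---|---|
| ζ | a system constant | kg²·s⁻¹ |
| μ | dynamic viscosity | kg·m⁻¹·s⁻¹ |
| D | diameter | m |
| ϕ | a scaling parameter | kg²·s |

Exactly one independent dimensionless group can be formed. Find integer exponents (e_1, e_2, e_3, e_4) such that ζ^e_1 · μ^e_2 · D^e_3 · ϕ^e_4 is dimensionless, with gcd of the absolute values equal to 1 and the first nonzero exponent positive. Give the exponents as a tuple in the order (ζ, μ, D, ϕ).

M: e_1·(2) + e_2·(1) + e_3·(0) + e_4·(2) = 0
L: e_1·(0) + e_2·(-1) + e_3·(1) + e_4·(0) = 0
T: e_1·(-1) + e_2·(-1) + e_3·(0) + e_4·(1) = 0
Solving this homogeneous linear system for the smallest-integer solution (first nonzero entry positive) gives (3, -4, -4, -1).

(3, -4, -4, -1)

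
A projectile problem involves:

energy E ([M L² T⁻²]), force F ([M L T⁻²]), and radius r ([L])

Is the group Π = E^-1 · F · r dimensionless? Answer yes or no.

Sum the exponent of each base dimension across the product:
  M: −[E]_M + [F]_M + [r]_M = −(1) + (1) + (0) = 0
  L: −[E]_L + [F]_L + [r]_L = −(2) + (1) + (1) = 0
  T: −[E]_T + [F]_T + [r]_T = −(-2) + (-2) + (0) = 0
All base exponents vanish — dimensionless.

yes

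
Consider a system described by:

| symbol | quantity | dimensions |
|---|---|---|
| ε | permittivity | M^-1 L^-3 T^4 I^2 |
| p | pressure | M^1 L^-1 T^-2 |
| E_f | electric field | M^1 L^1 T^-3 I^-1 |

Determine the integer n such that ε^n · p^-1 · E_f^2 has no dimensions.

Balance the M exponent: (-1)·n from ε, plus −(1) + 2·(1) = 1 from the rest, must sum to zero.
−n + 1 = 0, so n = 1.

1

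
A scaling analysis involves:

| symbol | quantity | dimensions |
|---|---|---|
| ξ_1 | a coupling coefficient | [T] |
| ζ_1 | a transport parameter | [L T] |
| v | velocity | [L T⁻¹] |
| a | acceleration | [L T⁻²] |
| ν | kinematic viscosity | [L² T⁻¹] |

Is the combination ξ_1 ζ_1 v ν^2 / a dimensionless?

no

Sum the exponent of each base dimension across the product:
  L: [ξ_1]_L + [ζ_1]_L + [v]_L − [a]_L + 2·[ν]_L = (0) + (1) + (1) − (1) + 2·(2) = 5
  T: [ξ_1]_T + [ζ_1]_T + [v]_T − [a]_T + 2·[ν]_T = (1) + (1) + (-1) − (-2) + 2·(-1) = 1
Net dimensions [L⁵ T] ≠ [1] — not dimensionless.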